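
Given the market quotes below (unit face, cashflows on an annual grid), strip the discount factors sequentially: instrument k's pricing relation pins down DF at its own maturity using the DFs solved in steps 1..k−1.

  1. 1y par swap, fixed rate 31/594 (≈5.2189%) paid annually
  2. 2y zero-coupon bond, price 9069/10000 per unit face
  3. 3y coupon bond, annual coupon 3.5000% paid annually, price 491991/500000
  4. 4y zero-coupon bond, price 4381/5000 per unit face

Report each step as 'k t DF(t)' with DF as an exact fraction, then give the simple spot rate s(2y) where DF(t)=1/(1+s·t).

step 1 [1y] swap r/1=31/594: DF=(1 − 31/594·(0))/(1+31/594) = 594/625 ≈ 0.950400
step 2 [2y] zero: DF = P = 9069/10000 ≈ 0.906900
step 3 [3y] bond c/1=7/200: DF=(491991/500000 − 7/200·(0.950400+0.906900))/(1+7/200) = 8879/10000 ≈ 0.887900
step 4 [4y] zero: DF = P = 4381/5000 ≈ 0.876200

1 1 594/625
2 2 9069/10000
3 3 8879/10000
4 4 4381/5000
s(2y) = (1/(9069/10000) − 1)/(2) = 931/18138 ≈ 5.1329%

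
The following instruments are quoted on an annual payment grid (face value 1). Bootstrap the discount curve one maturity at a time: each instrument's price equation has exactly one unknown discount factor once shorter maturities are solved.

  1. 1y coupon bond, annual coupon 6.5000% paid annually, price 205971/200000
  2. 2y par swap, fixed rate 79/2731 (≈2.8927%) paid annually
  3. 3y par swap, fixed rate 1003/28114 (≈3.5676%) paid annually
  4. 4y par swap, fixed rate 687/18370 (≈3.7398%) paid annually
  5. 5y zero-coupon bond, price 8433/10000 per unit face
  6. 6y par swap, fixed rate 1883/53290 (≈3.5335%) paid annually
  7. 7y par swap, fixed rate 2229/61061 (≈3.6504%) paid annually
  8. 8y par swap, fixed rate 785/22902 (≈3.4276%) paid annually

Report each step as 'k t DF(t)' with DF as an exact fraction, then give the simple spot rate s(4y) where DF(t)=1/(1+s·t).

1 1 967/1000
2 2 9447/10000
3 3 8997/10000
4 4 4313/5000
5 5 8433/10000
6 6 8117/10000
7 7 7771/10000
8 8 1529/2000
s(4y) = (1/(4313/5000) − 1)/(4) = 687/17252 ≈ 3.9821%

step 1 [1y] bond c/1=13/200: DF=(205971/200000 − 13/200·(0))/(1+13/200) = 967/1000 ≈ 0.967000
step 2 [2y] swap r/1=79/2731: DF=(1 − 79/2731·(0.967000))/(1+79/2731) = 9447/10000 ≈ 0.944700
step 3 [3y] swap r/1=1003/28114: DF=(1 − 1003/28114·(0.967000+0.944700))/(1+1003/28114) = 8997/10000 ≈ 0.899700
step 4 [4y] swap r/1=687/18370: DF=(1 − 687/18370·(0.967000+0.944700+0.899700))/(1+687/18370) = 4313/5000 ≈ 0.862600
step 5 [5y] zero: DF = P = 8433/10000 ≈ 0.843300
step 6 [6y] swap r/1=1883/53290: DF=(1 − 1883/53290·(0.967000+0.944700+0.899700+0.862600+0.843300))/(1+1883/53290) = 8117/10000 ≈ 0.811700
step 7 [7y] swap r/1=2229/61061: DF=(1 − 2229/61061·(0.967000+0.944700+0.899700+0.862600+0.843300+0.811700))/(1+2229/61061) = 7771/10000 ≈ 0.777100
step 8 [8y] swap r/1=785/22902: DF=(1 − 785/22902·(0.967000+0.944700+0.899700+0.862600+0.843300+0.811700+0.777100))/(1+785/22902) = 1529/2000 ≈ 0.764500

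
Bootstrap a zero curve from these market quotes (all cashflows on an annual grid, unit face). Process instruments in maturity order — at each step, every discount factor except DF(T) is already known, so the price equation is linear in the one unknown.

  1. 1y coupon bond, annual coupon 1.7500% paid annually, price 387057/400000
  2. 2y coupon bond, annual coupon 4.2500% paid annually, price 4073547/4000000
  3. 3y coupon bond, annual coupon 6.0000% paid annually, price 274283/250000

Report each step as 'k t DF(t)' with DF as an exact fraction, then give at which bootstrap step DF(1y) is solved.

step 1 [1y] bond c/1=7/400: DF=(387057/400000 − 7/400·(0))/(1+7/400) = 951/1000 ≈ 0.951000
step 2 [2y] bond c/1=17/400: DF=(4073547/4000000 − 17/400·(0.951000))/(1+17/400) = 9381/10000 ≈ 0.938100
step 3 [3y] bond c/1=3/50: DF=(274283/250000 − 3/50·(0.951000+0.938100))/(1+3/50) = 9281/10000 ≈ 0.928100

1 1 951/1000
2 2 9381/10000
3 3 9281/10000
DF(1y) is solved at step 1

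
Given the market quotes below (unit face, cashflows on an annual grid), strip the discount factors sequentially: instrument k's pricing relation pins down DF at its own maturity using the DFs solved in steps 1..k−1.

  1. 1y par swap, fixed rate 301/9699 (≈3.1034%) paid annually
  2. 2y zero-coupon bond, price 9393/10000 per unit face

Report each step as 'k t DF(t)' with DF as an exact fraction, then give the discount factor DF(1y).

step 1 [1y] swap r/1=301/9699: DF=(1 − 301/9699·(0))/(1+301/9699) = 9699/10000 ≈ 0.969900
step 2 [2y] zero: DF = P = 9393/10000 ≈ 0.939300

1 1 9699/10000
2 2 9393/10000
DF(1y) = 9699/10000 ≈ 0.969900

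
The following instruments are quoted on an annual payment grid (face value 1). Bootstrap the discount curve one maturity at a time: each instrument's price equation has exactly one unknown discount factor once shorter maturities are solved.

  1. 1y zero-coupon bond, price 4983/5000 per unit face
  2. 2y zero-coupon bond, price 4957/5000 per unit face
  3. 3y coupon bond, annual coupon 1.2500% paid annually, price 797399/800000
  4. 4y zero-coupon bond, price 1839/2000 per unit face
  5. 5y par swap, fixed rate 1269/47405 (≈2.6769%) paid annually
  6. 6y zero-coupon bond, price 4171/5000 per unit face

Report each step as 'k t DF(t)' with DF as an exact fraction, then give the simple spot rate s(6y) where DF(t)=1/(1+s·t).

1 1 4983/5000
2 2 4957/5000
3 3 9599/10000
4 4 1839/2000
5 5 8731/10000
6 6 4171/5000
s(6y) = (1/(4171/5000) − 1)/(6) = 829/25026 ≈ 3.3126%

step 1 [1y] zero: DF = P = 4983/5000 ≈ 0.996600
step 2 [2y] zero: DF = P = 4957/5000 ≈ 0.991400
step 3 [3y] bond c/1=1/80: DF=(797399/800000 − 1/80·(0.996600+0.991400))/(1+1/80) = 9599/10000 ≈ 0.959900
step 4 [4y] zero: DF = P = 1839/2000 ≈ 0.919500
step 5 [5y] swap r/1=1269/47405: DF=(1 − 1269/47405·(0.996600+0.991400+0.959900+0.919500))/(1+1269/47405) = 8731/10000 ≈ 0.873100
step 6 [6y] zero: DF = P = 4171/5000 ≈ 0.834200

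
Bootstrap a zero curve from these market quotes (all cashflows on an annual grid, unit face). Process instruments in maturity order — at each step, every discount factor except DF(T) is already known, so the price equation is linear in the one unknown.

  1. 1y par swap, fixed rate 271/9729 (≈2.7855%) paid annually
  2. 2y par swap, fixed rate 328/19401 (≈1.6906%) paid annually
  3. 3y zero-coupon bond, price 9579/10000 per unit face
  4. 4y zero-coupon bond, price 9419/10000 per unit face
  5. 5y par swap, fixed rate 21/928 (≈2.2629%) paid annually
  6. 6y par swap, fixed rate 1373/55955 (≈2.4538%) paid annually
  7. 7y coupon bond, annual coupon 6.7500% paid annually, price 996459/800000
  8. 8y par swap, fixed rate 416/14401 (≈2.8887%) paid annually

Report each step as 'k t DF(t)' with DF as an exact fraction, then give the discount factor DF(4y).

1 1 9729/10000
2 2 1209/1250
3 3 9579/10000
4 4 9419/10000
5 5 8929/10000
6 6 8627/10000
7 7 813/1000
8 8 99/125
DF(4y) = 9419/10000 ≈ 0.941900

step 1 [1y] swap r/1=271/9729: DF=(1 − 271/9729·(0))/(1+271/9729) = 9729/10000 ≈ 0.972900
step 2 [2y] swap r/1=328/19401: DF=(1 − 328/19401·(0.972900))/(1+328/19401) = 1209/1250 ≈ 0.967200
step 3 [3y] zero: DF = P = 9579/10000 ≈ 0.957900
step 4 [4y] zero: DF = P = 9419/10000 ≈ 0.941900
step 5 [5y] swap r/1=21/928: DF=(1 − 21/928·(0.972900+0.967200+0.957900+0.941900))/(1+21/928) = 8929/10000 ≈ 0.892900
step 6 [6y] swap r/1=1373/55955: DF=(1 − 1373/55955·(0.972900+0.967200+0.957900+0.941900+0.892900))/(1+1373/55955) = 8627/10000 ≈ 0.862700
step 7 [7y] bond c/1=27/400: DF=(996459/800000 − 27/400·(0.972900+0.967200+0.957900+0.941900+0.892900+0.862700))/(1+27/400) = 813/1000 ≈ 0.813000
step 8 [8y] swap r/1=416/14401: DF=(1 − 416/14401·(0.972900+0.967200+0.957900+0.941900+0.892900+0.862700+0.813000))/(1+416/14401) = 99/125 ≈ 0.792000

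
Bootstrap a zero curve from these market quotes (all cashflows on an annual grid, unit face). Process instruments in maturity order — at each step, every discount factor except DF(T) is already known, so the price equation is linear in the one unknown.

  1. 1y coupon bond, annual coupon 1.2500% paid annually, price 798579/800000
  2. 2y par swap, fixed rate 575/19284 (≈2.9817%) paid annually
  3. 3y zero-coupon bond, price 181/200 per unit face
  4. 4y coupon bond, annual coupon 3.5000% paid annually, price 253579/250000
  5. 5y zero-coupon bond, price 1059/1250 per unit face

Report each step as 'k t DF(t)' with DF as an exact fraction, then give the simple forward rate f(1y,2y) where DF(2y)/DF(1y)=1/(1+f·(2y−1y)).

step 1 [1y] bond c/1=1/80: DF=(798579/800000 − 1/80·(0))/(1+1/80) = 9859/10000 ≈ 0.985900
step 2 [2y] swap r/1=575/19284: DF=(1 − 575/19284·(0.985900))/(1+575/19284) = 377/400 ≈ 0.942500
step 3 [3y] zero: DF = P = 181/200 ≈ 0.905000
step 4 [4y] bond c/1=7/200: DF=(253579/250000 − 7/200·(0.985900+0.942500+0.905000))/(1+7/200) = 4421/5000 ≈ 0.884200
step 5 [5y] zero: DF = P = 1059/1250 ≈ 0.847200

1 1 9859/10000
2 2 377/400
3 3 181/200
4 4 4421/5000
5 5 1059/1250
f(1y,2y) = ((9859/10000)/(377/400) − 1)/(1) = 434/9425 ≈ 4.6048%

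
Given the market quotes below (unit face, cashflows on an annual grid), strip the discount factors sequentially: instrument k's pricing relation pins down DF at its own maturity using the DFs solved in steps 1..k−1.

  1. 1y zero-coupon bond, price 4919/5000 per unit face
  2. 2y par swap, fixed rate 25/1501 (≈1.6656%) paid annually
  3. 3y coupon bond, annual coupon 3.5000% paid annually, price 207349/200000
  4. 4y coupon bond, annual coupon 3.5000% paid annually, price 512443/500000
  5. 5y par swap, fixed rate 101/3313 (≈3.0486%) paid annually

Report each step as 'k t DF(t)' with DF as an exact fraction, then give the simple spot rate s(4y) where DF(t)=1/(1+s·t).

1 1 4919/5000
2 2 387/400
3 3 9357/10000
4 4 4463/5000
5 5 4293/5000
s(4y) = (1/(4463/5000) − 1)/(4) = 537/17852 ≈ 3.0081%

step 1 [1y] zero: DF = P = 4919/5000 ≈ 0.983800
step 2 [2y] swap r/1=25/1501: DF=(1 − 25/1501·(0.983800))/(1+25/1501) = 387/400 ≈ 0.967500
step 3 [3y] bond c/1=7/200: DF=(207349/200000 − 7/200·(0.983800+0.967500))/(1+7/200) = 9357/10000 ≈ 0.935700
step 4 [4y] bond c/1=7/200: DF=(512443/500000 − 7/200·(0.983800+0.967500+0.935700))/(1+7/200) = 4463/5000 ≈ 0.892600
step 5 [5y] swap r/1=101/3313: DF=(1 − 101/3313·(0.983800+0.967500+0.935700+0.892600))/(1+101/3313) = 4293/5000 ≈ 0.858600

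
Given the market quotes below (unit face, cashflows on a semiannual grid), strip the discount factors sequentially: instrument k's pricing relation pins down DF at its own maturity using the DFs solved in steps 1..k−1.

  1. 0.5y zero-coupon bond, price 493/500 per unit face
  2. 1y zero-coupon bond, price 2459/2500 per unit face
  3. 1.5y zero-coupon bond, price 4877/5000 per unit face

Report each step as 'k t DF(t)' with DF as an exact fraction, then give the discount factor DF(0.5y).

1 1/2 493/500
2 1 2459/2500
3 3/2 4877/5000
DF(0.5y) = 493/500 ≈ 0.986000

step 1 [0.5y] zero: DF = P = 493/500 ≈ 0.986000
step 2 [1y] zero: DF = P = 2459/2500 ≈ 0.983600
step 3 [1.5y] zero: DF = P = 4877/5000 ≈ 0.975400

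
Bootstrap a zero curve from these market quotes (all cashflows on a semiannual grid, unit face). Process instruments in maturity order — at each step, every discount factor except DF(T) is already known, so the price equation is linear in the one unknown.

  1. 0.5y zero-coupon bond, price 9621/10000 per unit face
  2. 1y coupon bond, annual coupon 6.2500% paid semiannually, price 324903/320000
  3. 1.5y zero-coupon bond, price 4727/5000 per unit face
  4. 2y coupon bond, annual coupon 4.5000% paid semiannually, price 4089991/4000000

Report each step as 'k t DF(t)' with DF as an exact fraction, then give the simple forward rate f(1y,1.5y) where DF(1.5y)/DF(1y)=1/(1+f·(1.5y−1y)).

step 1 [0.5y] zero: DF = P = 9621/10000 ≈ 0.962100
step 2 [1y] bond c/2=1/32: DF=(324903/320000 − 1/32·(0.962100))/(1+1/32) = 4777/5000 ≈ 0.955400
step 3 [1.5y] zero: DF = P = 4727/5000 ≈ 0.945400
step 4 [2y] bond c/2=9/400: DF=(4089991/4000000 − 9/400·(0.962100+0.955400+0.945400))/(1+9/400) = 937/1000 ≈ 0.937000

1 1/2 9621/10000
2 1 4777/5000
3 3/2 4727/5000
4 2 937/1000
f(1y,1.5y) = ((4777/5000)/(4727/5000) − 1)/(1/2) = 100/4727 ≈ 2.1155%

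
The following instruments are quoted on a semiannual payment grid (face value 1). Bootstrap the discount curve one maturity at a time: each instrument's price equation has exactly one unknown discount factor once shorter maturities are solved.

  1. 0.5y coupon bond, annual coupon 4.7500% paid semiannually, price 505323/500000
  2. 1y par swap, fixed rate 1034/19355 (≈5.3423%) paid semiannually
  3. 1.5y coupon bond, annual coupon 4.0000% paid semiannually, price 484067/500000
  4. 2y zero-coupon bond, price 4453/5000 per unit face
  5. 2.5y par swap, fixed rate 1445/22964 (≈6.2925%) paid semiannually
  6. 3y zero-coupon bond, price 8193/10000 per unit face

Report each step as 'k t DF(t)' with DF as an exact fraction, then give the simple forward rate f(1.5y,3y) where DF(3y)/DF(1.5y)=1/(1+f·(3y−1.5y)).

1 1/2 617/625
2 1 9483/10000
3 3/2 1139/1250
4 2 4453/5000
5 5/2 1711/2000
6 3 8193/10000
f(1.5y,3y) = ((1139/1250)/(8193/10000) − 1)/(3/2) = 1838/24579 ≈ 7.4779%

step 1 [0.5y] bond c/2=19/800: DF=(505323/500000 − 19/800·(0))/(1+19/800) = 617/625 ≈ 0.987200
step 2 [1y] swap r/2=517/19355: DF=(1 − 517/19355·(0.987200))/(1+517/19355) = 9483/10000 ≈ 0.948300
step 3 [1.5y] bond c/2=1/50: DF=(484067/500000 − 1/50·(0.987200+0.948300))/(1+1/50) = 1139/1250 ≈ 0.911200
step 4 [2y] zero: DF = P = 4453/5000 ≈ 0.890600
step 5 [2.5y] swap r/2=1445/45928: DF=(1 − 1445/45928·(0.987200+0.948300+0.911200+0.890600))/(1+1445/45928) = 1711/2000 ≈ 0.855500
step 6 [3y] zero: DF = P = 8193/10000 ≈ 0.819300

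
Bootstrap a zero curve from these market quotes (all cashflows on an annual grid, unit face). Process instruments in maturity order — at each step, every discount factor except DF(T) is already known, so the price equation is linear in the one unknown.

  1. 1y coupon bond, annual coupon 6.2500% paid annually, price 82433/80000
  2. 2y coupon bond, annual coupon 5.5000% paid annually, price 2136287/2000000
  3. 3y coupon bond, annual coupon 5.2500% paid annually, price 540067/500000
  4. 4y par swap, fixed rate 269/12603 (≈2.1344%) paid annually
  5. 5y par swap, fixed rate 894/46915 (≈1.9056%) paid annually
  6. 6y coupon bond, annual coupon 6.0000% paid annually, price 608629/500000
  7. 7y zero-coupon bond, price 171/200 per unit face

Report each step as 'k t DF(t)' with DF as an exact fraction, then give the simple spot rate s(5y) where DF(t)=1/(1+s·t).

step 1 [1y] bond c/1=1/16: DF=(82433/80000 − 1/16·(0))/(1+1/16) = 4849/5000 ≈ 0.969800
step 2 [2y] bond c/1=11/200: DF=(2136287/2000000 − 11/200·(0.969800))/(1+11/200) = 9619/10000 ≈ 0.961900
step 3 [3y] bond c/1=21/400: DF=(540067/500000 − 21/400·(0.969800+0.961900))/(1+21/400) = 9299/10000 ≈ 0.929900
step 4 [4y] swap r/1=269/12603: DF=(1 − 269/12603·(0.969800+0.961900+0.929900))/(1+269/12603) = 9193/10000 ≈ 0.919300
step 5 [5y] swap r/1=894/46915: DF=(1 − 894/46915·(0.969800+0.961900+0.929900+0.919300))/(1+894/46915) = 4553/5000 ≈ 0.910600
step 6 [6y] bond c/1=3/50: DF=(608629/500000 − 3/50·(0.969800+0.961900+0.929900+0.919300+0.910600))/(1+3/50) = 2207/2500 ≈ 0.882800
step 7 [7y] zero: DF = P = 171/200 ≈ 0.855000

1 1 4849/5000
2 2 9619/10000
3 3 9299/10000
4 4 9193/10000
5 5 4553/5000
6 6 2207/2500
7 7 171/200
s(5y) = (1/(4553/5000) − 1)/(5) = 447/22765 ≈ 1.9635%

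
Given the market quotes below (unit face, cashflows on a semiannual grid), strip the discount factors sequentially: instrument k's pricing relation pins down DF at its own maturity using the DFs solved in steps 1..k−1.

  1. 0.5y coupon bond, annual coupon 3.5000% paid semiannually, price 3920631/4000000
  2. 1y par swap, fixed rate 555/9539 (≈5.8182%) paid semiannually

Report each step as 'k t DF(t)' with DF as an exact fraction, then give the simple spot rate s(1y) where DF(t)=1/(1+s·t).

1 1/2 9633/10000
2 1 1889/2000
s(1y) = (1/(1889/2000) − 1)/(1) = 111/1889 ≈ 5.8761%

step 1 [0.5y] bond c/2=7/400: DF=(3920631/4000000 − 7/400·(0))/(1+7/400) = 9633/10000 ≈ 0.963300
step 2 [1y] swap r/2=555/19078: DF=(1 − 555/19078·(0.963300))/(1+555/19078) = 1889/2000 ≈ 0.944500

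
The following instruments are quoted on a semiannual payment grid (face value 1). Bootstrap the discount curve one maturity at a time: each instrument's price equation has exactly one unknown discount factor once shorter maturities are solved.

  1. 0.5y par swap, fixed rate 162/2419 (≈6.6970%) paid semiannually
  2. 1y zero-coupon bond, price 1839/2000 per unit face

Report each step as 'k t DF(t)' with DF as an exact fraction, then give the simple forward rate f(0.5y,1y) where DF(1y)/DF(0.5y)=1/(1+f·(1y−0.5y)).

1 1/2 2419/2500
2 1 1839/2000
f(0.5y,1y) = ((2419/2500)/(1839/2000) − 1)/(1/2) = 962/9195 ≈ 10.4622%

step 1 [0.5y] swap r/2=81/2419: DF=(1 − 81/2419·(0))/(1+81/2419) = 2419/2500 ≈ 0.967600
step 2 [1y] zero: DF = P = 1839/2000 ≈ 0.919500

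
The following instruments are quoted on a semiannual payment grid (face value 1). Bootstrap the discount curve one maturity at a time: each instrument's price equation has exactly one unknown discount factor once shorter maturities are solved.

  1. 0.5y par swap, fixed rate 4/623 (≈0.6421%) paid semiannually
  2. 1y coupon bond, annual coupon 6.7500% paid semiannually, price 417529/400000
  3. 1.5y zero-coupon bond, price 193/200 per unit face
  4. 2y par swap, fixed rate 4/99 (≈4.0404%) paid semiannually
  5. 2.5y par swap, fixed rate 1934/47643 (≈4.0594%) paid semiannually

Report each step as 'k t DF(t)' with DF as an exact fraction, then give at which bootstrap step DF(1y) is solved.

1 1/2 623/625
2 1 2443/2500
3 3/2 193/200
4 2 461/500
5 5/2 9033/10000
DF(1y) is solved at step 2

step 1 [0.5y] swap r/2=2/623: DF=(1 − 2/623·(0))/(1+2/623) = 623/625 ≈ 0.996800
step 2 [1y] bond c/2=27/800: DF=(417529/400000 − 27/800·(0.996800))/(1+27/800) = 2443/2500 ≈ 0.977200
step 3 [1.5y] zero: DF = P = 193/200 ≈ 0.965000
step 4 [2y] swap r/2=2/99: DF=(1 − 2/99·(0.996800+0.977200+0.965000))/(1+2/99) = 461/500 ≈ 0.922000
step 5 [2.5y] swap r/2=967/47643: DF=(1 − 967/47643·(0.996800+0.977200+0.965000+0.922000))/(1+967/47643) = 9033/10000 ≈ 0.903300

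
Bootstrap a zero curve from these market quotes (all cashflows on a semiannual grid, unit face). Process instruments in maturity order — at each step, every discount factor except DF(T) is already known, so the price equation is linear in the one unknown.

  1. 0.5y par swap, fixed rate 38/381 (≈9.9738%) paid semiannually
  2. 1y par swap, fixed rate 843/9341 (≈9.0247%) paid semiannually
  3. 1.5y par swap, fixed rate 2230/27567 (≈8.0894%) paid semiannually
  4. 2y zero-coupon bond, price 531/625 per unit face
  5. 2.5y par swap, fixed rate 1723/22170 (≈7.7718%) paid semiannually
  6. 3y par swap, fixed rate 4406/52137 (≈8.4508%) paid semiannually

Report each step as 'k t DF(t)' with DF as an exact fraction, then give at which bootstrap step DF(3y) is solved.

step 1 [0.5y] swap r/2=19/381: DF=(1 − 19/381·(0))/(1+19/381) = 381/400 ≈ 0.952500
step 2 [1y] swap r/2=843/18682: DF=(1 − 843/18682·(0.952500))/(1+843/18682) = 9157/10000 ≈ 0.915700
step 3 [1.5y] swap r/2=1115/27567: DF=(1 − 1115/27567·(0.952500+0.915700))/(1+1115/27567) = 1777/2000 ≈ 0.888500
step 4 [2y] zero: DF = P = 531/625 ≈ 0.849600
step 5 [2.5y] swap r/2=1723/44340: DF=(1 − 1723/44340·(0.952500+0.915700+0.888500+0.849600))/(1+1723/44340) = 8277/10000 ≈ 0.827700
step 6 [3y] swap r/2=2203/52137: DF=(1 − 2203/52137·(0.952500+0.915700+0.888500+0.849600+0.827700))/(1+2203/52137) = 7797/10000 ≈ 0.779700

1 1/2 381/400
2 1 9157/10000
3 3/2 1777/2000
4 2 531/625
5 5/2 8277/10000
6 3 7797/10000
DF(3y) is solved at step 6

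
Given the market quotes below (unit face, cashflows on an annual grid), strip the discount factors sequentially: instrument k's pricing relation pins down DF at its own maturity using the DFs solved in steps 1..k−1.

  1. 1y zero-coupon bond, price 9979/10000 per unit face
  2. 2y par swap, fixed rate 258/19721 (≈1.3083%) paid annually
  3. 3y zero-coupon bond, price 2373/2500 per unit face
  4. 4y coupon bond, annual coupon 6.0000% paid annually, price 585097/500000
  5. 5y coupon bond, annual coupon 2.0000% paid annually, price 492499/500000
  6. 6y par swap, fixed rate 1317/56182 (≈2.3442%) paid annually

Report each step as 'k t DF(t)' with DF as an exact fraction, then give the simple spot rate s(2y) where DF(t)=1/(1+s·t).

step 1 [1y] zero: DF = P = 9979/10000 ≈ 0.997900
step 2 [2y] swap r/1=258/19721: DF=(1 − 258/19721·(0.997900))/(1+258/19721) = 4871/5000 ≈ 0.974200
step 3 [3y] zero: DF = P = 2373/2500 ≈ 0.949200
step 4 [4y] bond c/1=3/50: DF=(585097/500000 − 3/50·(0.997900+0.974200+0.949200))/(1+3/50) = 4693/5000 ≈ 0.938600
step 5 [5y] bond c/1=1/50: DF=(492499/500000 − 1/50·(0.997900+0.974200+0.949200+0.938600))/(1+1/50) = 89/100 ≈ 0.890000
step 6 [6y] swap r/1=1317/56182: DF=(1 − 1317/56182·(0.997900+0.974200+0.949200+0.938600+0.890000))/(1+1317/56182) = 8683/10000 ≈ 0.868300

1 1 9979/10000
2 2 4871/5000
3 3 2373/2500
4 4 4693/5000
5 5 89/100
6 6 8683/10000
s(2y) = (1/(4871/5000) − 1)/(2) = 129/9742 ≈ 1.3242%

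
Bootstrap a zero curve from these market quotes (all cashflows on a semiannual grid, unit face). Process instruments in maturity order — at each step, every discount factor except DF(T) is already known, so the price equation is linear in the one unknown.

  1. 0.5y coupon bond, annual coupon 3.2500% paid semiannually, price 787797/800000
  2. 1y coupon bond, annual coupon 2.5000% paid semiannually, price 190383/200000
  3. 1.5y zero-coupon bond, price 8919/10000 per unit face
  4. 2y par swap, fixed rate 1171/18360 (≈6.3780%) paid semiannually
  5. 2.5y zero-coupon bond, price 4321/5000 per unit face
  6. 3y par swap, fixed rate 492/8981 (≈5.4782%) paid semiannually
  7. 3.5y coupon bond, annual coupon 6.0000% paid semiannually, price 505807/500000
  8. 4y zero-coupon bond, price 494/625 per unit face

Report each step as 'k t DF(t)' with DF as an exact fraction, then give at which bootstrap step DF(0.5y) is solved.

1 1/2 969/1000
2 1 4641/5000
3 3/2 8919/10000
4 2 8829/10000
5 5/2 4321/5000
6 3 2131/2500
7 7/2 2063/2500
8 4 494/625
DF(0.5y) is solved at step 1

step 1 [0.5y] bond c/2=13/800: DF=(787797/800000 − 13/800·(0))/(1+13/800) = 969/1000 ≈ 0.969000
step 2 [1y] bond c/2=1/80: DF=(190383/200000 − 1/80·(0.969000))/(1+1/80) = 4641/5000 ≈ 0.928200
step 3 [1.5y] zero: DF = P = 8919/10000 ≈ 0.891900
step 4 [2y] swap r/2=1171/36720: DF=(1 − 1171/36720·(0.969000+0.928200+0.891900))/(1+1171/36720) = 8829/10000 ≈ 0.882900
step 5 [2.5y] zero: DF = P = 4321/5000 ≈ 0.864200
step 6 [3y] swap r/2=246/8981: DF=(1 − 246/8981·(0.969000+0.928200+0.891900+0.882900+0.864200))/(1+246/8981) = 2131/2500 ≈ 0.852400
step 7 [3.5y] bond c/2=3/100: DF=(505807/500000 − 3/100·(0.969000+0.928200+0.891900+0.882900+0.864200+0.852400))/(1+3/100) = 2063/2500 ≈ 0.825200
step 8 [4y] zero: DF = P = 494/625 ≈ 0.790400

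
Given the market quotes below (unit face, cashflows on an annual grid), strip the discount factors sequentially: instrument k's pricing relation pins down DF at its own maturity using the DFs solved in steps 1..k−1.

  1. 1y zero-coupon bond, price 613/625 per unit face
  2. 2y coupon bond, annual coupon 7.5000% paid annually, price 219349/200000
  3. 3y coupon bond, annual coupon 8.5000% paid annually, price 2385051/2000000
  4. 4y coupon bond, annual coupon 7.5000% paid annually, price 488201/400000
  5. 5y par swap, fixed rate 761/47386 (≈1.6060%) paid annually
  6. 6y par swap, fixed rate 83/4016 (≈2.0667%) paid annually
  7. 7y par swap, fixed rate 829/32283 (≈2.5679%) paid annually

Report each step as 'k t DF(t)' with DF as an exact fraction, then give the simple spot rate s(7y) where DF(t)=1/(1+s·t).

step 1 [1y] zero: DF = P = 613/625 ≈ 0.980800
step 2 [2y] bond c/1=3/40: DF=(219349/200000 − 3/40·(0.980800))/(1+3/40) = 4759/5000 ≈ 0.951800
step 3 [3y] bond c/1=17/200: DF=(2385051/2000000 − 17/200·(0.980800+0.951800))/(1+17/200) = 9477/10000 ≈ 0.947700
step 4 [4y] bond c/1=3/40: DF=(488201/400000 − 3/40·(0.980800+0.951800+0.947700))/(1+3/40) = 584/625 ≈ 0.934400
step 5 [5y] swap r/1=761/47386: DF=(1 − 761/47386·(0.980800+0.951800+0.947700+0.934400))/(1+761/47386) = 9239/10000 ≈ 0.923900
step 6 [6y] swap r/1=83/4016: DF=(1 − 83/4016·(0.980800+0.951800+0.947700+0.934400+0.923900))/(1+83/4016) = 4419/5000 ≈ 0.883800
step 7 [7y] swap r/1=829/32283: DF=(1 − 829/32283·(0.980800+0.951800+0.947700+0.934400+0.923900+0.883800))/(1+829/32283) = 4171/5000 ≈ 0.834200

1 1 613/625
2 2 4759/5000
3 3 9477/10000
4 4 584/625
5 5 9239/10000
6 6 4419/5000
7 7 4171/5000
s(7y) = (1/(4171/5000) − 1)/(7) = 829/29197 ≈ 2.8393%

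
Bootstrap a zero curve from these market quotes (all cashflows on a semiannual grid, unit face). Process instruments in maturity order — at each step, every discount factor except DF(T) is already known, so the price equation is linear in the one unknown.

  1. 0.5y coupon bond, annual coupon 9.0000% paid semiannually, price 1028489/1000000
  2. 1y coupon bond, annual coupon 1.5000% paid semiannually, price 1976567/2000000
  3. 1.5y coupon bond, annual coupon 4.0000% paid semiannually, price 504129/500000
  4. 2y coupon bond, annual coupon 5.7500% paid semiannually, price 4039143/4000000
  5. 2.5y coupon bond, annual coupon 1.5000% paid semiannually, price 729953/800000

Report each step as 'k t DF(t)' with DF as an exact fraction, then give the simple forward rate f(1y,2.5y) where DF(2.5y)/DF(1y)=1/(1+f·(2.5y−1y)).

1 1/2 4921/5000
2 1 1217/1250
3 3/2 9501/10000
4 2 9003/10000
5 5/2 8773/10000
f(1y,2.5y) = ((1217/1250)/(8773/10000) − 1)/(3/2) = 642/8773 ≈ 7.3179%

step 1 [0.5y] bond c/2=9/200: DF=(1028489/1000000 − 9/200·(0))/(1+9/200) = 4921/5000 ≈ 0.984200
step 2 [1y] bond c/2=3/400: DF=(1976567/2000000 − 3/400·(0.984200))/(1+3/400) = 1217/1250 ≈ 0.973600
step 3 [1.5y] bond c/2=1/50: DF=(504129/500000 − 1/50·(0.984200+0.973600))/(1+1/50) = 9501/10000 ≈ 0.950100
step 4 [2y] bond c/2=23/800: DF=(4039143/4000000 − 23/800·(0.984200+0.973600+0.950100))/(1+23/800) = 9003/10000 ≈ 0.900300
step 5 [2.5y] bond c/2=3/400: DF=(729953/800000 − 3/400·(0.984200+0.973600+0.950100+0.900300))/(1+3/400) = 8773/10000 ≈ 0.877300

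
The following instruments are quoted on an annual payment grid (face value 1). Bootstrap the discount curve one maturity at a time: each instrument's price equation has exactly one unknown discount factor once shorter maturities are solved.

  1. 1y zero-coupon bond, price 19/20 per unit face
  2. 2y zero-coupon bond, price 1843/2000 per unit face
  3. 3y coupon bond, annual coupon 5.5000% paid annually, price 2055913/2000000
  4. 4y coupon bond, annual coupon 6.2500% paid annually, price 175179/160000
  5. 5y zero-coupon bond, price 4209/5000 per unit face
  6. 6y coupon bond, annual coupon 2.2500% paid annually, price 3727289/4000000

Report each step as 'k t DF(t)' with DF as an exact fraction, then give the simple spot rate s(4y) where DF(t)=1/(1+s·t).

step 1 [1y] zero: DF = P = 19/20 ≈ 0.950000
step 2 [2y] zero: DF = P = 1843/2000 ≈ 0.921500
step 3 [3y] bond c/1=11/200: DF=(2055913/2000000 − 11/200·(0.950000+0.921500))/(1+11/200) = 548/625 ≈ 0.876800
step 4 [4y] bond c/1=1/16: DF=(175179/160000 − 1/16·(0.950000+0.921500+0.876800))/(1+1/16) = 543/625 ≈ 0.868800
step 5 [5y] zero: DF = P = 4209/5000 ≈ 0.841800
step 6 [6y] bond c/1=9/400: DF=(3727289/4000000 − 9/400·(0.950000+0.921500+0.876800+0.868800+0.841800))/(1+9/400) = 2033/2500 ≈ 0.813200

1 1 19/20
2 2 1843/2000
3 3 548/625
4 4 543/625
5 5 4209/5000
6 6 2033/2500
s(4y) = (1/(543/625) − 1)/(4) = 41/1086 ≈ 3.7753%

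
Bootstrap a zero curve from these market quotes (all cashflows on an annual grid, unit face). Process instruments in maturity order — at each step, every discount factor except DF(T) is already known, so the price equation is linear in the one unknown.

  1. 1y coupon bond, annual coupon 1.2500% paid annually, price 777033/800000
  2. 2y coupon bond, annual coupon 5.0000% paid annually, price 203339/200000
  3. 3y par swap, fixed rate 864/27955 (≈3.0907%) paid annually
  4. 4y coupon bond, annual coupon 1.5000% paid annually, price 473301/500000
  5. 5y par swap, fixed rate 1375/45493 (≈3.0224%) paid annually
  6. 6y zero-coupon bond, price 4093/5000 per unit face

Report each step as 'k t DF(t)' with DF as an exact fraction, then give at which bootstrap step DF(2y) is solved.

step 1 [1y] bond c/1=1/80: DF=(777033/800000 − 1/80·(0))/(1+1/80) = 9593/10000 ≈ 0.959300
step 2 [2y] bond c/1=1/20: DF=(203339/200000 − 1/20·(0.959300))/(1+1/20) = 4613/5000 ≈ 0.922600
step 3 [3y] swap r/1=864/27955: DF=(1 − 864/27955·(0.959300+0.922600))/(1+864/27955) = 571/625 ≈ 0.913600
step 4 [4y] bond c/1=3/200: DF=(473301/500000 − 3/200·(0.959300+0.922600+0.913600))/(1+3/200) = 8913/10000 ≈ 0.891300
step 5 [5y] swap r/1=1375/45493: DF=(1 − 1375/45493·(0.959300+0.922600+0.913600+0.891300))/(1+1375/45493) = 69/80 ≈ 0.862500
step 6 [6y] zero: DF = P = 4093/5000 ≈ 0.818600

1 1 9593/10000
2 2 4613/5000
3 3 571/625
4 4 8913/10000
5 5 69/80
6 6 4093/5000
DF(2y) is solved at step 2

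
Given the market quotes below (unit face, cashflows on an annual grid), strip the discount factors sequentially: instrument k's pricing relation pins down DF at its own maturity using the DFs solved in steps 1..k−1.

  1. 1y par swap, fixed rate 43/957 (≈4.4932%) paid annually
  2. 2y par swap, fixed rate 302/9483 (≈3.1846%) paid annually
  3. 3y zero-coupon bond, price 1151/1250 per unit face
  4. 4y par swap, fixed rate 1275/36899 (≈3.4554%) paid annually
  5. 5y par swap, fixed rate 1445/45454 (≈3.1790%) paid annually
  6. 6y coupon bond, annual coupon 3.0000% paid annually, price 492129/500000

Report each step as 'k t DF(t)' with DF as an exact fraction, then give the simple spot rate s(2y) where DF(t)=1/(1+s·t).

1 1 957/1000
2 2 2349/2500
3 3 1151/1250
4 4 349/400
5 5 1711/2000
6 6 1029/1250
s(2y) = (1/(2349/2500) − 1)/(2) = 151/4698 ≈ 3.2141%

step 1 [1y] swap r/1=43/957: DF=(1 − 43/957·(0))/(1+43/957) = 957/1000 ≈ 0.957000
step 2 [2y] swap r/1=302/9483: DF=(1 − 302/9483·(0.957000))/(1+302/9483) = 2349/2500 ≈ 0.939600
step 3 [3y] zero: DF = P = 1151/1250 ≈ 0.920800
step 4 [4y] swap r/1=1275/36899: DF=(1 − 1275/36899·(0.957000+0.939600+0.920800))/(1+1275/36899) = 349/400 ≈ 0.872500
step 5 [5y] swap r/1=1445/45454: DF=(1 − 1445/45454·(0.957000+0.939600+0.920800+0.872500))/(1+1445/45454) = 1711/2000 ≈ 0.855500
step 6 [6y] bond c/1=3/100: DF=(492129/500000 − 3/100·(0.957000+0.939600+0.920800+0.872500+0.855500))/(1+3/100) = 1029/1250 ≈ 0.823200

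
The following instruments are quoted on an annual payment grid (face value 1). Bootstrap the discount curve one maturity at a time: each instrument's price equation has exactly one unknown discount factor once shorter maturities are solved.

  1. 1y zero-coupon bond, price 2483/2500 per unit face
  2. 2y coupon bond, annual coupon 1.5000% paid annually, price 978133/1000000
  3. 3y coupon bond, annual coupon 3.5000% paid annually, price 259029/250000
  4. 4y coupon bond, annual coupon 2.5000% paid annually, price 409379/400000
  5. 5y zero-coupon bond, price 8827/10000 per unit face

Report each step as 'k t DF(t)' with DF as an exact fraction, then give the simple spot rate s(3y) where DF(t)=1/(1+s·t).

1 1 2483/2500
2 2 949/1000
3 3 4677/5000
4 4 9283/10000
5 5 8827/10000
s(3y) = (1/(4677/5000) − 1)/(3) = 323/14031 ≈ 2.3020%

step 1 [1y] zero: DF = P = 2483/2500 ≈ 0.993200
step 2 [2y] bond c/1=3/200: DF=(978133/1000000 − 3/200·(0.993200))/(1+3/200) = 949/1000 ≈ 0.949000
step 3 [3y] bond c/1=7/200: DF=(259029/250000 − 7/200·(0.993200+0.949000))/(1+7/200) = 4677/5000 ≈ 0.935400
step 4 [4y] bond c/1=1/40: DF=(409379/400000 − 1/40·(0.993200+0.949000+0.935400))/(1+1/40) = 9283/10000 ≈ 0.928300
step 5 [5y] zero: DF = P = 8827/10000 ≈ 0.882700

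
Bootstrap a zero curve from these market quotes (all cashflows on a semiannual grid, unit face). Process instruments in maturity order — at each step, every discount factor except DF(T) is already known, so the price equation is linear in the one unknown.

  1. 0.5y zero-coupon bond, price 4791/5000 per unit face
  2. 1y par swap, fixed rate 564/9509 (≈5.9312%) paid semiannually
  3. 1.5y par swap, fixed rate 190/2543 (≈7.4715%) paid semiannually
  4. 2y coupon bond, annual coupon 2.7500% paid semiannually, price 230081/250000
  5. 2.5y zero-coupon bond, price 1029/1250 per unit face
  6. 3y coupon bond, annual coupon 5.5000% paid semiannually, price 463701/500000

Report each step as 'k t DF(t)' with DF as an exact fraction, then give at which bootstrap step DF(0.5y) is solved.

1 1/2 4791/5000
2 1 2359/2500
3 3/2 1791/2000
4 2 8699/10000
5 5/2 1029/1250
6 3 489/625
DF(0.5y) is solved at step 1

step 1 [0.5y] zero: DF = P = 4791/5000 ≈ 0.958200
step 2 [1y] swap r/2=282/9509: DF=(1 − 282/9509·(0.958200))/(1+282/9509) = 2359/2500 ≈ 0.943600
step 3 [1.5y] swap r/2=95/2543: DF=(1 − 95/2543·(0.958200+0.943600))/(1+95/2543) = 1791/2000 ≈ 0.895500
step 4 [2y] bond c/2=11/800: DF=(230081/250000 − 11/800·(0.958200+0.943600+0.895500))/(1+11/800) = 8699/10000 ≈ 0.869900
step 5 [2.5y] zero: DF = P = 1029/1250 ≈ 0.823200
step 6 [3y] bond c/2=11/400: DF=(463701/500000 − 11/400·(0.958200+0.943600+0.895500+0.869900+0.823200))/(1+11/400) = 489/625 ≈ 0.782400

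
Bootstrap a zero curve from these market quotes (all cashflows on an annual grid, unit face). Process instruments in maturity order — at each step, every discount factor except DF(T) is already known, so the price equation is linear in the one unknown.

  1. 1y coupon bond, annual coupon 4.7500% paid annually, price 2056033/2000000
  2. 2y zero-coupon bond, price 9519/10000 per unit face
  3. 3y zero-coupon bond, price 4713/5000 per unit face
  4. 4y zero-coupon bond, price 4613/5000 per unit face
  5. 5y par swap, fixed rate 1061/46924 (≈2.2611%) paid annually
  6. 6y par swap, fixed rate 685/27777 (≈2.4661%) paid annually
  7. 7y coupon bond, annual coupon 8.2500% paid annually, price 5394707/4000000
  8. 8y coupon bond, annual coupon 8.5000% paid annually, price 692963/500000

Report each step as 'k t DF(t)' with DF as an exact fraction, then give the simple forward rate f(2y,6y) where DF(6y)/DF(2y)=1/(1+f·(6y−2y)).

step 1 [1y] bond c/1=19/400: DF=(2056033/2000000 − 19/400·(0))/(1+19/400) = 4907/5000 ≈ 0.981400
step 2 [2y] zero: DF = P = 9519/10000 ≈ 0.951900
step 3 [3y] zero: DF = P = 4713/5000 ≈ 0.942600
step 4 [4y] zero: DF = P = 4613/5000 ≈ 0.922600
step 5 [5y] swap r/1=1061/46924: DF=(1 − 1061/46924·(0.981400+0.951900+0.942600+0.922600))/(1+1061/46924) = 8939/10000 ≈ 0.893900
step 6 [6y] swap r/1=685/27777: DF=(1 − 685/27777·(0.981400+0.951900+0.942600+0.922600+0.893900))/(1+685/27777) = 863/1000 ≈ 0.863000
step 7 [7y] bond c/1=33/400: DF=(5394707/4000000 − 33/400·(0.981400+0.951900+0.942600+0.922600+0.893900+0.863000))/(1+33/400) = 329/400 ≈ 0.822500
step 8 [8y] bond c/1=17/200: DF=(692963/500000 − 17/200·(0.981400+0.951900+0.942600+0.922600+0.893900+0.863000+0.822500))/(1+17/200) = 7777/10000 ≈ 0.777700

1 1 4907/5000
2 2 9519/10000
3 3 4713/5000
4 4 4613/5000
5 5 8939/10000
6 6 863/1000
7 7 329/400
8 8 7777/10000
f(2y,6y) = ((9519/10000)/(863/1000) − 1)/(4) = 889/34520 ≈ 2.5753%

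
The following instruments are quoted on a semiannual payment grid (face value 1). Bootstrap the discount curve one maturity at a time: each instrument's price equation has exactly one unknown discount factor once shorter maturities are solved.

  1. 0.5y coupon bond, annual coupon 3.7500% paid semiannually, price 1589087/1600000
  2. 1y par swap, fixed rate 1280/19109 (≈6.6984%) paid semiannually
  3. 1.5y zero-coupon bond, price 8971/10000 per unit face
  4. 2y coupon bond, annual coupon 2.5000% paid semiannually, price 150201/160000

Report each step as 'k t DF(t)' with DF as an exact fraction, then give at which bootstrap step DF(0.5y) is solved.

step 1 [0.5y] bond c/2=3/160: DF=(1589087/1600000 − 3/160·(0))/(1+3/160) = 9749/10000 ≈ 0.974900
step 2 [1y] swap r/2=640/19109: DF=(1 − 640/19109·(0.974900))/(1+640/19109) = 117/125 ≈ 0.936000
step 3 [1.5y] zero: DF = P = 8971/10000 ≈ 0.897100
step 4 [2y] bond c/2=1/80: DF=(150201/160000 − 1/80·(0.974900+0.936000+0.897100))/(1+1/80) = 357/400 ≈ 0.892500

1 1/2 9749/10000
2 1 117/125
3 3/2 8971/10000
4 2 357/400
DF(0.5y) is solved at step 1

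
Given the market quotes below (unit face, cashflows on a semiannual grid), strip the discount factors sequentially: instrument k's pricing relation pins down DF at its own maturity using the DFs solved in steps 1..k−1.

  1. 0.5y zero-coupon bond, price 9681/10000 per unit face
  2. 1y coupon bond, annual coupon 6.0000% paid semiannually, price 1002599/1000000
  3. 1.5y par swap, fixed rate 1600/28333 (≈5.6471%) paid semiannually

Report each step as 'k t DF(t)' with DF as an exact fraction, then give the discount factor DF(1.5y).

1 1/2 9681/10000
2 1 2363/2500
3 3/2 23/25
DF(1.5y) = 23/25 ≈ 0.920000

step 1 [0.5y] zero: DF = P = 9681/10000 ≈ 0.968100
step 2 [1y] bond c/2=3/100: DF=(1002599/1000000 − 3/100·(0.968100))/(1+3/100) = 2363/2500 ≈ 0.945200
step 3 [1.5y] swap r/2=800/28333: DF=(1 − 800/28333·(0.968100+0.945200))/(1+800/28333) = 23/25 ≈ 0.920000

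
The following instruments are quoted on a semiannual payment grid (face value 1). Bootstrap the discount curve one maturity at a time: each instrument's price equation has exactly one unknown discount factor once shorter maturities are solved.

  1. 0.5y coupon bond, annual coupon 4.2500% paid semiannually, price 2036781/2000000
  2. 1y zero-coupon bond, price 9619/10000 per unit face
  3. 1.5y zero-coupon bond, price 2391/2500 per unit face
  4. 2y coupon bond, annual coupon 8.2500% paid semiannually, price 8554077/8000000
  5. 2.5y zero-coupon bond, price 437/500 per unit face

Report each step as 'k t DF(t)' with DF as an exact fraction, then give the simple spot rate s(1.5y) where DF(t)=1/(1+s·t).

step 1 [0.5y] bond c/2=17/800: DF=(2036781/2000000 − 17/800·(0))/(1+17/800) = 2493/2500 ≈ 0.997200
step 2 [1y] zero: DF = P = 9619/10000 ≈ 0.961900
step 3 [1.5y] zero: DF = P = 2391/2500 ≈ 0.956400
step 4 [2y] bond c/2=33/800: DF=(8554077/8000000 − 33/800·(0.997200+0.961900+0.956400))/(1+33/800) = 4557/5000 ≈ 0.911400
step 5 [2.5y] zero: DF = P = 437/500 ≈ 0.874000

1 1/2 2493/2500
2 1 9619/10000
3 3/2 2391/2500
4 2 4557/5000
5 5/2 437/500
s(1.5y) = (1/(2391/2500) − 1)/(3/2) = 218/7173 ≈ 3.0392%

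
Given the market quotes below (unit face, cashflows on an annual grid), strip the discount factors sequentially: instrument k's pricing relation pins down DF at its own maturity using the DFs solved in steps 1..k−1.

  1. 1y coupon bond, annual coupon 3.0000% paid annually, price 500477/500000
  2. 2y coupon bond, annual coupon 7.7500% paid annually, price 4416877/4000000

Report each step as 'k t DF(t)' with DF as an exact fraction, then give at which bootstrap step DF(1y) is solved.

step 1 [1y] bond c/1=3/100: DF=(500477/500000 − 3/100·(0))/(1+3/100) = 4859/5000 ≈ 0.971800
step 2 [2y] bond c/1=31/400: DF=(4416877/4000000 − 31/400·(0.971800))/(1+31/400) = 9549/10000 ≈ 0.954900

1 1 4859/5000
2 2 9549/10000
DF(1y) is solved at step 1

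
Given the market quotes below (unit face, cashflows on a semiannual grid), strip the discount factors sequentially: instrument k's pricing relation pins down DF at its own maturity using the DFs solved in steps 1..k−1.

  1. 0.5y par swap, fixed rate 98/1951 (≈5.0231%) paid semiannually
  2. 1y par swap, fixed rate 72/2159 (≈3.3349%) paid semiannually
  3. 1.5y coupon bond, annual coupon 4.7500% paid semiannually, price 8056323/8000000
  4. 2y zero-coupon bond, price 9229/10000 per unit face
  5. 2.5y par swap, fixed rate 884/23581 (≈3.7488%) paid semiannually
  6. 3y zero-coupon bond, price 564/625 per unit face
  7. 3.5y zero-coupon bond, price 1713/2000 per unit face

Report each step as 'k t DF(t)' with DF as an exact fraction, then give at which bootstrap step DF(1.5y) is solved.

step 1 [0.5y] swap r/2=49/1951: DF=(1 − 49/1951·(0))/(1+49/1951) = 1951/2000 ≈ 0.975500
step 2 [1y] swap r/2=36/2159: DF=(1 − 36/2159·(0.975500))/(1+36/2159) = 2419/2500 ≈ 0.967600
step 3 [1.5y] bond c/2=19/800: DF=(8056323/8000000 − 19/800·(0.975500+0.967600))/(1+19/800) = 4693/5000 ≈ 0.938600
step 4 [2y] zero: DF = P = 9229/10000 ≈ 0.922900
step 5 [2.5y] swap r/2=442/23581: DF=(1 − 442/23581·(0.975500+0.967600+0.938600+0.922900))/(1+442/23581) = 2279/2500 ≈ 0.911600
step 6 [3y] zero: DF = P = 564/625 ≈ 0.902400
step 7 [3.5y] zero: DF = P = 1713/2000 ≈ 0.856500

1 1/2 1951/2000
2 1 2419/2500
3 3/2 4693/5000
4 2 9229/10000
5 5/2 2279/2500
6 3 564/625
7 7/2 1713/2000
DF(1.5y) is solved at step 3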